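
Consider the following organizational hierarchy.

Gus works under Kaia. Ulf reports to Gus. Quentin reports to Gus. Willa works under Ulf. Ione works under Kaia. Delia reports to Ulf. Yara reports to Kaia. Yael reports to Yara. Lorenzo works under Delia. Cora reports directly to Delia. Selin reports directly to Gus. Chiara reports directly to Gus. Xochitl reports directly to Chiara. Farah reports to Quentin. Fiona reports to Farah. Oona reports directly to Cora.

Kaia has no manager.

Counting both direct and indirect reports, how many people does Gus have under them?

Gus directly manages Ulf, Quentin, Selin, Chiara. Under Ulf: Delia, Cora, Oona, Lorenzo, Willa (5). Under Quentin: Farah, Fiona (2). Selin has no reports. Under Chiara: Xochitl (1). So Gus's organization is 4 direct reports plus everyone under them: 6 + 3 + 1 + 2 = 12.

12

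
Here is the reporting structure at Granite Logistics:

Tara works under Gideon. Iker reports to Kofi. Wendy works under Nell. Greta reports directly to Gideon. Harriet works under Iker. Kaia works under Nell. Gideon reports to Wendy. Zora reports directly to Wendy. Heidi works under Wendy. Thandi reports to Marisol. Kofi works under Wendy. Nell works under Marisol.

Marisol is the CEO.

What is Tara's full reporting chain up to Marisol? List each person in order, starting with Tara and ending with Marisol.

Tara reports to Gideon. Gideon reports to Wendy. Wendy reports to Nell. Nell reports to Marisol. Marisol is at the top.

Tara -> Gideon -> Wendy -> Nell -> Marisol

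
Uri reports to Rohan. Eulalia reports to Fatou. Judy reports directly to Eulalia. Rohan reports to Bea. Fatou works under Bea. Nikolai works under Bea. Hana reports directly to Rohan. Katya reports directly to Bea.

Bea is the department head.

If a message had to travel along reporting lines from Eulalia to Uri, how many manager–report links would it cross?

4

Eulalia is 2 levels below Bea, and Uri is 2 levels below Bea (their lowest common manager). The shortest path runs up from Eulalia to Bea and back down to Uri: 2 + 2 = 4 links.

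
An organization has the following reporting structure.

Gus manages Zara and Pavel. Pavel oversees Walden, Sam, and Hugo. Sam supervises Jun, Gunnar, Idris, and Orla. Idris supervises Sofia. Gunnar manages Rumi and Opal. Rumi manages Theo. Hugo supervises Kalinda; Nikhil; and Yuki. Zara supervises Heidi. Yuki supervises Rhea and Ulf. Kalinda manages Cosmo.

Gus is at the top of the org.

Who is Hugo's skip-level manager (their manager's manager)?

Gus

Hugo reports to Pavel, and Pavel reports to Gus. So Hugo's skip-level manager is Gus.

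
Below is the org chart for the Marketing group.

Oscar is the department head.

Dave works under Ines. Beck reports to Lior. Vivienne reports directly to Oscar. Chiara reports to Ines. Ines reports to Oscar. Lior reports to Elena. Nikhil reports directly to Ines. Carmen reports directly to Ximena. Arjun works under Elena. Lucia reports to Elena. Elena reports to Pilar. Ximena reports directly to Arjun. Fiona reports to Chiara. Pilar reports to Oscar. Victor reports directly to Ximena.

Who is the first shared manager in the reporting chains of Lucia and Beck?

Lucia's chain of managers is Elena, Pilar, Oscar. Beck's chain of managers is Lior, Elena, Pilar, Oscar. The first manager that appears in both chains is Elena.

Elena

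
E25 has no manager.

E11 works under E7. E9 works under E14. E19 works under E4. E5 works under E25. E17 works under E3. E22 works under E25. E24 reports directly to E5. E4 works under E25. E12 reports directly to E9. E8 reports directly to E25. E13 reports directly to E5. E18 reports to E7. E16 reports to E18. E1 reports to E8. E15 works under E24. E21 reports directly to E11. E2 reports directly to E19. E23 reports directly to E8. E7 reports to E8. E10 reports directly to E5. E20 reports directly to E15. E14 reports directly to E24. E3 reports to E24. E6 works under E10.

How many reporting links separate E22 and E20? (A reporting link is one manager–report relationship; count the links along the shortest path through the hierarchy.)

E22 is 1 level below E25, and E20 is 4 levels below E25 (their lowest common manager). The shortest path runs up from E22 to E25 and back down to E20: 1 + 4 = 5 links.

5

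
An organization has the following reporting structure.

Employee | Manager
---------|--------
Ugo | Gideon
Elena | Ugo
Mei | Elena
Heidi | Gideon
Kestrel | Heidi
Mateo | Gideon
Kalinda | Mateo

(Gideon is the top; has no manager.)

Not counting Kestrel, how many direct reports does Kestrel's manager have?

0

Kestrel reports to Heidi, and Heidi has no other direct reports. Kestrel has 0 peers.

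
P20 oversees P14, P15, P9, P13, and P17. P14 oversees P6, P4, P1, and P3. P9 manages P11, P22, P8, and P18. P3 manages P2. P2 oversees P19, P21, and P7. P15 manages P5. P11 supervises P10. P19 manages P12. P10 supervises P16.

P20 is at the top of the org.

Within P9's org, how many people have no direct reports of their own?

4

The people in P9's organization with no one reporting to them are P22, P18, P16, P8. That is 4.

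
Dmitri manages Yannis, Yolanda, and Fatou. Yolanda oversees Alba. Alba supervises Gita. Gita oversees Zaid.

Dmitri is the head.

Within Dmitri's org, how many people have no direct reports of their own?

The people in Dmitri's organization with no one reporting to them are Yannis, Zaid, Fatou. That is 3.

3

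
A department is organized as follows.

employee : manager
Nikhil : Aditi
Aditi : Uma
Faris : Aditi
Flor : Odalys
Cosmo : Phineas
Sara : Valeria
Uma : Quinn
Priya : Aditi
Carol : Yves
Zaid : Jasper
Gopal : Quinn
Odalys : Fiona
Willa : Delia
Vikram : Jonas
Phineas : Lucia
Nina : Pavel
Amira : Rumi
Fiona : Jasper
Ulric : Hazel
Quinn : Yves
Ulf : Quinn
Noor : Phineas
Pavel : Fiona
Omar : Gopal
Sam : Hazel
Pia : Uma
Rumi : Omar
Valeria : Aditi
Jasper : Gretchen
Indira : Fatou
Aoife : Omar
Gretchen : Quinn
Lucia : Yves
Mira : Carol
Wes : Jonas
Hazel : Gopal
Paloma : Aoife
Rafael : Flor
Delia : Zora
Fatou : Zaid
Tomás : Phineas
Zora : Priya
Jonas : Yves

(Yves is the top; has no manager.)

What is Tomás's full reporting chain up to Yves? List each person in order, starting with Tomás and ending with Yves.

Tomás reports to Phineas. Phineas reports to Lucia. Lucia reports to Yves. Yves is at the top.

Tomás -> Phineas -> Lucia -> Yves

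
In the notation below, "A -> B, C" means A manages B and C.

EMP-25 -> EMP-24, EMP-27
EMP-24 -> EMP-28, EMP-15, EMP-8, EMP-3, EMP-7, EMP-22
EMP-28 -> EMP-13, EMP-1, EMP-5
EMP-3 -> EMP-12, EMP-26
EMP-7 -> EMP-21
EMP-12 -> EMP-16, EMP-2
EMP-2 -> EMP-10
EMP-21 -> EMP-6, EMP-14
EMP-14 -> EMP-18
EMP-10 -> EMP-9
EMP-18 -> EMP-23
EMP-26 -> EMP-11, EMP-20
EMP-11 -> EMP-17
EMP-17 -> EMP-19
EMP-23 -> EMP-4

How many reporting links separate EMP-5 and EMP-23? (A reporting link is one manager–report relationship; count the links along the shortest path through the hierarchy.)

EMP-5 is 2 levels below EMP-24, and EMP-23 is 5 levels below EMP-24 (their lowest common manager). The shortest path runs up from EMP-5 to EMP-24 and back down to EMP-23: 2 + 5 = 7 links.

7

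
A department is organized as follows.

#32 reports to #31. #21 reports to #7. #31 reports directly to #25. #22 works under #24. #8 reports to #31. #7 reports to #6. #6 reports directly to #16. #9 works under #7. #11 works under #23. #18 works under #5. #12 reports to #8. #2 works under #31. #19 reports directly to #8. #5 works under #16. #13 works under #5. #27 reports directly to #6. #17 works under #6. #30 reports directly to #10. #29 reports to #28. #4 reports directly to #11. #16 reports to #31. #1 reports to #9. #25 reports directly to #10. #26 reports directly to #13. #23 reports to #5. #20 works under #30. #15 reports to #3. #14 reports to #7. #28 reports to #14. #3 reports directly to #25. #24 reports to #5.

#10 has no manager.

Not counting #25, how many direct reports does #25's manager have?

#25 reports to #10. #10's other direct reports are #30 — 1 peer.

1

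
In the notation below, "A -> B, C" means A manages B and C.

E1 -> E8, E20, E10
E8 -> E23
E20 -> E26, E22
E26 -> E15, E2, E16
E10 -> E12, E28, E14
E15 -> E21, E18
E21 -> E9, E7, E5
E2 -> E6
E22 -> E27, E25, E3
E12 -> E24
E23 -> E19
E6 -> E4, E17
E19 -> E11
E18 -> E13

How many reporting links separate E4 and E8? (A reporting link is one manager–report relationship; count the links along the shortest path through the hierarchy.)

E4 is 5 levels below E1, and E8 is 1 level below E1 (their lowest common manager). The shortest path runs up from E4 to E1 and back down to E8: 5 + 1 = 6 links.

6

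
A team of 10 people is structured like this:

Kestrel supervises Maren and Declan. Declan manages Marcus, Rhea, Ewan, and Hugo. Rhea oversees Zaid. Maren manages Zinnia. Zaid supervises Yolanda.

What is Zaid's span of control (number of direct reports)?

Zaid directly manages Yolanda. That is 1 direct report.

1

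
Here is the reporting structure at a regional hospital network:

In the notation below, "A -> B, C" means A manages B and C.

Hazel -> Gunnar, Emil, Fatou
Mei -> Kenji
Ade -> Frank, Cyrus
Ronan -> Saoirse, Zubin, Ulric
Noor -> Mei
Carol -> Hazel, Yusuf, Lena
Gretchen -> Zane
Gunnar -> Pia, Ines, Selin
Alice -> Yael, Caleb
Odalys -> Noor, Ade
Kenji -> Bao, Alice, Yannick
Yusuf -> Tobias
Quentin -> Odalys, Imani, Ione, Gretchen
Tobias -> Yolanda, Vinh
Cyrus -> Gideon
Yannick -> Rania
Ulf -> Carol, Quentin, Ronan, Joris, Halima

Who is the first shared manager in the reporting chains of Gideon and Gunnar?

Ulf

Gideon's chain of managers is Cyrus, Ade, Odalys, Quentin, Ulf. Gunnar's chain of managers is Hazel, Carol, Ulf. The first manager that appears in both chains is Ulf.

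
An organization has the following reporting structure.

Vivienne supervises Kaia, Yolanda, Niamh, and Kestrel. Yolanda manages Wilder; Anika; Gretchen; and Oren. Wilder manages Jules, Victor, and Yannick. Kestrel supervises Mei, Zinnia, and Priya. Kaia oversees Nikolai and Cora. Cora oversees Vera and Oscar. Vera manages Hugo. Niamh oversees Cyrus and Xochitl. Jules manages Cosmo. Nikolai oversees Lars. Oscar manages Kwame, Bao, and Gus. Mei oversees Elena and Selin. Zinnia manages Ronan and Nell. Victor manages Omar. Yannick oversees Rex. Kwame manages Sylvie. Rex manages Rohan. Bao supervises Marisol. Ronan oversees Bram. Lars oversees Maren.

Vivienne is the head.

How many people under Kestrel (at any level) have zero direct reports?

5

The people in Kestrel's organization with no one reporting to them are Priya, Nell, Bram, Selin, Elena. That is 5.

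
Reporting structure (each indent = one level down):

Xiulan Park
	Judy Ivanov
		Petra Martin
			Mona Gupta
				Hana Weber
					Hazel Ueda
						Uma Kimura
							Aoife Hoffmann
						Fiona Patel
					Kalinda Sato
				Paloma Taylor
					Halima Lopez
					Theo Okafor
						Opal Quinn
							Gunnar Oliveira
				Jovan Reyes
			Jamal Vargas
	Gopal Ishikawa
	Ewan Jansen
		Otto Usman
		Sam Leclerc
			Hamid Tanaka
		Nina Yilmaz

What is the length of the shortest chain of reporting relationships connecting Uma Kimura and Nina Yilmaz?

8

Uma Kimura is 6 levels below Xiulan Park, and Nina Yilmaz is 2 levels below Xiulan Park (their lowest common manager). The shortest path runs up from Uma Kimura to Xiulan Park and back down to Nina Yilmaz: 6 + 2 = 8 links.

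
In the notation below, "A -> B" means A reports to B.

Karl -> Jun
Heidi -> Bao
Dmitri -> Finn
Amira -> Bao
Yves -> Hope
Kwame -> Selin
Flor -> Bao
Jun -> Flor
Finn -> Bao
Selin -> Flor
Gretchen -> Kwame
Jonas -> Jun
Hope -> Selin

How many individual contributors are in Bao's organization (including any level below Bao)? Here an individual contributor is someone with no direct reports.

The people in Bao's organization with no one reporting to them are Heidi, Amira, Dmitri, Karl, Jonas, Yves, Gretchen. That is 7.

7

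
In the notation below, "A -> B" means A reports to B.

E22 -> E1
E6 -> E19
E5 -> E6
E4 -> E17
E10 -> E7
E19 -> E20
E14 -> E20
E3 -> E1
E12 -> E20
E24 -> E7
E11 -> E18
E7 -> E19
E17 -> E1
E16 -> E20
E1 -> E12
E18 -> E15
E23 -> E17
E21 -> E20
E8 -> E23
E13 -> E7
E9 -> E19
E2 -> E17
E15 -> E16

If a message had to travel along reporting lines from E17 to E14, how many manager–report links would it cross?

4

E17 is 3 levels below E20, and E14 is 1 level below E20 (their lowest common manager). The shortest path runs up from E17 to E20 and back down to E14: 3 + 1 = 4 links.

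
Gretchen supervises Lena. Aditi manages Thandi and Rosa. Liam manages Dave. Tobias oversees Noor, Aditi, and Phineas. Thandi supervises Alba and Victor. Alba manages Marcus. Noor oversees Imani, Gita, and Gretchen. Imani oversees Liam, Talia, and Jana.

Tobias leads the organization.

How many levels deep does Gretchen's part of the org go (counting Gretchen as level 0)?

1

The longest chain under Gretchen runs Gretchen → Lena, which is 1 level below Gretchen.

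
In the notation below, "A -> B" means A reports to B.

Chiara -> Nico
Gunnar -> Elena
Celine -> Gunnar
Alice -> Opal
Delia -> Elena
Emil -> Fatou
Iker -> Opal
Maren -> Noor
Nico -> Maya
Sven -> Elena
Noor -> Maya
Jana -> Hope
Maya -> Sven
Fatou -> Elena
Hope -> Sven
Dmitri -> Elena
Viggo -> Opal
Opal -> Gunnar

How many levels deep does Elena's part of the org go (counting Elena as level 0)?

4

The longest chain under Elena runs Elena → Sven → Maya → Nico → Chiara, which is 4 levels below Elena.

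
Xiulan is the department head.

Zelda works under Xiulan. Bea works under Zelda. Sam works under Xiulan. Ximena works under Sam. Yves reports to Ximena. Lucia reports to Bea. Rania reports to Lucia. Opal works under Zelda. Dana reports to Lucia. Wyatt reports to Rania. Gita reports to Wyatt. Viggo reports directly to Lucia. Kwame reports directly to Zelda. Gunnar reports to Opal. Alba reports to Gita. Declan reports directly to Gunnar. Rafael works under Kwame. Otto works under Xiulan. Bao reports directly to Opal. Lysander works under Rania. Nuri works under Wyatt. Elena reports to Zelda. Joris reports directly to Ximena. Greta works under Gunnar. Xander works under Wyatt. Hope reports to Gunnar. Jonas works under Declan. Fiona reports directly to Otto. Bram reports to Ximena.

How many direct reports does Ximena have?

Ximena directly manages Yves, Joris, Bram. That is 3 direct reports.

3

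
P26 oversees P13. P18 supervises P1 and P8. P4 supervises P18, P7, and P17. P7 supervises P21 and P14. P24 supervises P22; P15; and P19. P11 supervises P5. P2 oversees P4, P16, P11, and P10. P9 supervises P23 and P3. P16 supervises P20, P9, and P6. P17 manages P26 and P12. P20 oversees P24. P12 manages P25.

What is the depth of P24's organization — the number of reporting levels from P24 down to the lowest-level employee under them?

The longest chain under P24 runs P24 → P22, which is 1 level below P24.

1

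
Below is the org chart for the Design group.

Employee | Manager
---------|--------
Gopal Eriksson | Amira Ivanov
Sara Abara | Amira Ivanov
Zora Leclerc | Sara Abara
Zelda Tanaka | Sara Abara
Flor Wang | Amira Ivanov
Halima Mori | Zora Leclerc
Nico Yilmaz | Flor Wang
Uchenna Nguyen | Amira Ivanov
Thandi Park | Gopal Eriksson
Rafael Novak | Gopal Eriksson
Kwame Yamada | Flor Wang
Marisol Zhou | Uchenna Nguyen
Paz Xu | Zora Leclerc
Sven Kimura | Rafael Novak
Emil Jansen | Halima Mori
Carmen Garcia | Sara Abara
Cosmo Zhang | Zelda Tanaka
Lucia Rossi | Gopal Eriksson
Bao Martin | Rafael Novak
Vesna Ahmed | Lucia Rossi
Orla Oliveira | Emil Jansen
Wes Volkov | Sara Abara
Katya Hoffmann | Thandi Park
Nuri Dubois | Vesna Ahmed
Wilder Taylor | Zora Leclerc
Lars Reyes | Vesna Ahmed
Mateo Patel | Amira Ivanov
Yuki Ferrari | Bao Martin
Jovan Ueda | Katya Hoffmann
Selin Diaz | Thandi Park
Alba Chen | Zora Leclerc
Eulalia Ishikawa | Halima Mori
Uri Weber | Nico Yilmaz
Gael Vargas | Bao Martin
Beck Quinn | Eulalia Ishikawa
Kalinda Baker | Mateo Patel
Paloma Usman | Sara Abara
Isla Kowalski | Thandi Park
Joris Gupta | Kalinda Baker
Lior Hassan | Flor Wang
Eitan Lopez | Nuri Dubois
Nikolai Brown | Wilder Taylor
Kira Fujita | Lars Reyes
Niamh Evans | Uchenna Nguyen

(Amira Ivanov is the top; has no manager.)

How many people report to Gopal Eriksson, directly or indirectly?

Gopal Eriksson directly manages Thandi Park, Rafael Novak, Lucia Rossi. Under Thandi Park: Isla Kowalski, Selin Diaz, Katya Hoffmann, Jovan Ueda (4). Under Rafael Novak: Bao Martin, Gael Vargas, Yuki Ferrari, Sven Kimura (4). Under Lucia Rossi: Vesna Ahmed, Lars Reyes, Kira Fujita, Nuri Dubois, Eitan Lopez (5). So Gopal Eriksson's organization is 3 direct reports plus everyone under them: 5 + 5 + 6 = 16.

16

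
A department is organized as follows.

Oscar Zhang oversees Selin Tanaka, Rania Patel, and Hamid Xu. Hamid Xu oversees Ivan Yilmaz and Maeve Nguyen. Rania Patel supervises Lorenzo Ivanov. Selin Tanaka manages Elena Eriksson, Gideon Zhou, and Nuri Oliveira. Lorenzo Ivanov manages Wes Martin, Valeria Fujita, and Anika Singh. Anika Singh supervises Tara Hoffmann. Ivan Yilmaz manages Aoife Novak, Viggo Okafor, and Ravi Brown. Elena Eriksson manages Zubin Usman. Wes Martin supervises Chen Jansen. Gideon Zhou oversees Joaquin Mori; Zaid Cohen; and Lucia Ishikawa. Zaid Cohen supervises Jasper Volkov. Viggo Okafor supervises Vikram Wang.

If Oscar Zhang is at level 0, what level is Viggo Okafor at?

3

Chain from Viggo Okafor up to Oscar Zhang: Viggo Okafor → Ivan Yilmaz → Hamid Xu → Oscar Zhang. That is 3 steps up, so Viggo Okafor is 3 levels below Oscar Zhang.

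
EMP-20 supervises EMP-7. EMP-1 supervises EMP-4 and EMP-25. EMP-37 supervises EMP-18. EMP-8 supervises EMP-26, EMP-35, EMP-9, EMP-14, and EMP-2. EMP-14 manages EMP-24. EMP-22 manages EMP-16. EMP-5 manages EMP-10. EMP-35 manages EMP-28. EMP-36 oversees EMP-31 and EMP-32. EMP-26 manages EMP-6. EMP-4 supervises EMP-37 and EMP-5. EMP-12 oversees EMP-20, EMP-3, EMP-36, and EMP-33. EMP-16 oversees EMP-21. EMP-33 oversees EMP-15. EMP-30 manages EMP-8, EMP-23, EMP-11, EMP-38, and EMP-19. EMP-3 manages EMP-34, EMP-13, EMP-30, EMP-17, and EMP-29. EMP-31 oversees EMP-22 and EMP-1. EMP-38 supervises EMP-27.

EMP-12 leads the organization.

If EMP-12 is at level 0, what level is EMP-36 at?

Chain from EMP-36 up to EMP-12: EMP-36 → EMP-12. That is 1 step up, so EMP-36 is 1 level below EMP-12.

1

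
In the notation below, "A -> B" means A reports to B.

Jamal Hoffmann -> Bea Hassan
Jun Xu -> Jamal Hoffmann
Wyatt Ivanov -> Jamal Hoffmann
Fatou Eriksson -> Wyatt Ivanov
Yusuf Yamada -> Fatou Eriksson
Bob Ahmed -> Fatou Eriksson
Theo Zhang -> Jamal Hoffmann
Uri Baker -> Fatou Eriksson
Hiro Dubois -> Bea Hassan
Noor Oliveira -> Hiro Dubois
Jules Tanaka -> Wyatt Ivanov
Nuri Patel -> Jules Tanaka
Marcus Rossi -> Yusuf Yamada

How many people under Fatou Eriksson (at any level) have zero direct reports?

The people in Fatou Eriksson's organization with no one reporting to them are Uri Baker, Bob Ahmed, Marcus Rossi. That is 3.

3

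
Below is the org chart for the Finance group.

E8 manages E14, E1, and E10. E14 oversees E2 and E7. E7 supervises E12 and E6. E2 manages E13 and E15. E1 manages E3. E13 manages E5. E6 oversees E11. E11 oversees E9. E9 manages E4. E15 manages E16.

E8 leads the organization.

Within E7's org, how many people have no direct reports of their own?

2

The people in E7's organization with no one reporting to them are E4, E12. That is 2.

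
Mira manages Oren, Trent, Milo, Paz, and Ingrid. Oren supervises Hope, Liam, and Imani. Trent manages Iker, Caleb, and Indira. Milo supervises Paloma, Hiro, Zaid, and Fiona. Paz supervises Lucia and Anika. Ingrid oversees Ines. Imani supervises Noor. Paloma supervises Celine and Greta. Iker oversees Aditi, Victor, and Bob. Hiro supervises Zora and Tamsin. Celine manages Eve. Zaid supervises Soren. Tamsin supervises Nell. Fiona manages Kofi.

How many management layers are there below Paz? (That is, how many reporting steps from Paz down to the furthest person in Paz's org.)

The longest chain under Paz runs Paz → Anika, which is 1 level below Paz.

1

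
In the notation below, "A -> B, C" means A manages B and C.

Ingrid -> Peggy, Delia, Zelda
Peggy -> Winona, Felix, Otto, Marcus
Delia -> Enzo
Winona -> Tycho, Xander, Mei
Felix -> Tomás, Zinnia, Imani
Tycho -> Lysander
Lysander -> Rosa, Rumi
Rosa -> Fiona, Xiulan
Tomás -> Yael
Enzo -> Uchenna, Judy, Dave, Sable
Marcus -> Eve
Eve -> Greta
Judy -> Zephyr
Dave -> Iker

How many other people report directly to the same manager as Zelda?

2

Zelda reports to Ingrid. Ingrid's other direct reports are Peggy, Delia — 2 peers.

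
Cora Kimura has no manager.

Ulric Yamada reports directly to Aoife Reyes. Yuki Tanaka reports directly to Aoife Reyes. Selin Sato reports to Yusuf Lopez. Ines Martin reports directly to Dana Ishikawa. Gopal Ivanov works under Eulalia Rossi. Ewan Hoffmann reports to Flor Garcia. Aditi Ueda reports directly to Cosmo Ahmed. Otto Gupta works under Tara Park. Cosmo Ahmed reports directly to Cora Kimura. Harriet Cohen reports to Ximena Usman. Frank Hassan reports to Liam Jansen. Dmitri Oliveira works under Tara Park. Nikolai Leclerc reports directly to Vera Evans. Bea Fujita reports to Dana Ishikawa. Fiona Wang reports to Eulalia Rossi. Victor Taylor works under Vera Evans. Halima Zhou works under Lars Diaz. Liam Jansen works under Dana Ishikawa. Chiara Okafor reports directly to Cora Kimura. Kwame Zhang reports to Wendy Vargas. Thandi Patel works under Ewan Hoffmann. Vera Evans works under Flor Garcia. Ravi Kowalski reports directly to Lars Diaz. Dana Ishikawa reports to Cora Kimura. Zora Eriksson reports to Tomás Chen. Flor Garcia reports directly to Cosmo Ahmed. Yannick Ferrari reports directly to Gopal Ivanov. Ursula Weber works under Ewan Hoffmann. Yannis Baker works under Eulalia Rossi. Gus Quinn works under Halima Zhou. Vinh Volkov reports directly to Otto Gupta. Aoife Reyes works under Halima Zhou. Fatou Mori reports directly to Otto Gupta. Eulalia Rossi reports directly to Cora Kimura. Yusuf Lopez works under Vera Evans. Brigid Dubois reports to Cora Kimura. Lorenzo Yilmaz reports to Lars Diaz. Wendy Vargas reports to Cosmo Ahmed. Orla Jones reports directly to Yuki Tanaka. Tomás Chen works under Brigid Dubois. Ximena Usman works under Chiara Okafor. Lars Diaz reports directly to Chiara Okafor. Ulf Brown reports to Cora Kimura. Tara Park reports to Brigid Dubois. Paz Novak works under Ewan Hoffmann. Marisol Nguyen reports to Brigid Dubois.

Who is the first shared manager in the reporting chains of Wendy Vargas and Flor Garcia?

Wendy Vargas's chain of managers is Cosmo Ahmed, Cora Kimura. Flor Garcia's chain of managers is Cosmo Ahmed, Cora Kimura. The first manager that appears in both chains is Cosmo Ahmed.

Cosmo Ahmed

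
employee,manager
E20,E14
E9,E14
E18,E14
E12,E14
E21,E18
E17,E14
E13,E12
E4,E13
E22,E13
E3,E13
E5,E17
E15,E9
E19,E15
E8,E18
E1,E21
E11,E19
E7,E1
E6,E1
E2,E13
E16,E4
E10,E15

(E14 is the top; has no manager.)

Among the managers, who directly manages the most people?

E14

Direct-report counts: E14 has 5; E17 has 1; E12 has 1; E13 has 4; E4 has 1; E18 has 2; E21 has 1; E1 has 2; E9 has 1; E15 has 2; E19 has 1. The largest is 5, held by E14.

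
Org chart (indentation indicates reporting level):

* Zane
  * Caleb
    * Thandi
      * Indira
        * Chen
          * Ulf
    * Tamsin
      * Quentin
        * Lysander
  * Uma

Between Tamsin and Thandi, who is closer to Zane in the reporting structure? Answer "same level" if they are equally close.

Both Tamsin and Thandi are 2 levels below Zane.

same level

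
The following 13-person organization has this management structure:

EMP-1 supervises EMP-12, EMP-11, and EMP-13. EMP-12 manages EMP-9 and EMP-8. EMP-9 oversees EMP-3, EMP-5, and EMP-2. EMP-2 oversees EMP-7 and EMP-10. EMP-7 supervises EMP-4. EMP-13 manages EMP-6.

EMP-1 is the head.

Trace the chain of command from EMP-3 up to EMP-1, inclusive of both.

EMP-3 reports to EMP-9. EMP-9 reports to EMP-12. EMP-12 reports to EMP-1. EMP-1 is at the top.

EMP-3 -> EMP-9 -> EMP-12 -> EMP-1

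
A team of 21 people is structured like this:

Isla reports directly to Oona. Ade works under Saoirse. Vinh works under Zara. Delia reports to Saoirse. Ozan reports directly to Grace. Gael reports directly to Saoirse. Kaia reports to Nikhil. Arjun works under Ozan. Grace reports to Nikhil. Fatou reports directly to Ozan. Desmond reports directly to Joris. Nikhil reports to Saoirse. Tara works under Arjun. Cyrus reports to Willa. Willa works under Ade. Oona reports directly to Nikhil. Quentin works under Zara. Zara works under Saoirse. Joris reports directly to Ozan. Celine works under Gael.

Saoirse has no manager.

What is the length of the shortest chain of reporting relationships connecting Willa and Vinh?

4

Willa is 2 levels below Saoirse, and Vinh is 2 levels below Saoirse (their lowest common manager). The shortest path runs up from Willa to Saoirse and back down to Vinh: 2 + 2 = 4 links.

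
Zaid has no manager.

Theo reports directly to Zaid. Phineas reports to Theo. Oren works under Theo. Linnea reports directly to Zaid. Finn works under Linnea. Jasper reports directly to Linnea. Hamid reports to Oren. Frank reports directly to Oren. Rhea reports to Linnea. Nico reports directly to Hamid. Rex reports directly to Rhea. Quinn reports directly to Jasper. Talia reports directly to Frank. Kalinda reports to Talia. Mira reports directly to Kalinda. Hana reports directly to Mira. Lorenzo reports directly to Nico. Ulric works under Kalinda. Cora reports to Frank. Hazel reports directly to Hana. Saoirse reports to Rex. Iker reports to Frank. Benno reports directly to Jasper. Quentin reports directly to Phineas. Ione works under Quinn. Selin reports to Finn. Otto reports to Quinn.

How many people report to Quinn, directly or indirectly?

Quinn directly manages Ione, Otto. Ione has no reports. Otto has no reports. So Quinn's organization is 2 direct reports plus everyone under them: 1 + 1 = 2.

2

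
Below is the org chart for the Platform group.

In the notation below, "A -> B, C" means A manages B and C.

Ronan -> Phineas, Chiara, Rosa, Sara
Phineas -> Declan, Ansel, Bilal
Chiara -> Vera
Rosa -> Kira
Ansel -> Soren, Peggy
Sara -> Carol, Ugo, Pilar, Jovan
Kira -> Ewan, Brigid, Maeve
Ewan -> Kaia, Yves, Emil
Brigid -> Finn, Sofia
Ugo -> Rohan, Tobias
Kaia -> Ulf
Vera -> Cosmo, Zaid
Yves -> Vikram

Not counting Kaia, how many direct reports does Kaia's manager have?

Kaia reports to Ewan. Ewan's other direct reports are Yves, Emil — 2 peers.

2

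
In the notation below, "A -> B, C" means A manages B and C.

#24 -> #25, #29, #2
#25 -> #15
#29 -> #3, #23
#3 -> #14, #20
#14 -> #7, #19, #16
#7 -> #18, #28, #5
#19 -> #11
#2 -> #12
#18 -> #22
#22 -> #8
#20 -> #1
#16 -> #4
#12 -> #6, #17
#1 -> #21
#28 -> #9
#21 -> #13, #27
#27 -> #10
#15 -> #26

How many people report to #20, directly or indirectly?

#20 directly manages #1. Under #1: #21, #27, #10, #13 (4). That's 5 in total.

5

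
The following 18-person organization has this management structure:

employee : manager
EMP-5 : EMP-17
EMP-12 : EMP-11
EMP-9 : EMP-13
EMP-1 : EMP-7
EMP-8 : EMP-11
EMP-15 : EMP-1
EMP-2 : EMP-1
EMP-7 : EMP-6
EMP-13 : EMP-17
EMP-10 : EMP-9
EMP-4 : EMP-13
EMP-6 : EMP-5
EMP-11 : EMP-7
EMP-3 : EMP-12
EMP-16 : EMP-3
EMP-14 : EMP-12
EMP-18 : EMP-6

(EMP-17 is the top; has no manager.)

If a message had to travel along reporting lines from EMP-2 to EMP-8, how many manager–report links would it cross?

EMP-2 is 2 levels below EMP-7, and EMP-8 is 2 levels below EMP-7 (their lowest common manager). The shortest path runs up from EMP-2 to EMP-7 and back down to EMP-8: 2 + 2 = 4 links.

4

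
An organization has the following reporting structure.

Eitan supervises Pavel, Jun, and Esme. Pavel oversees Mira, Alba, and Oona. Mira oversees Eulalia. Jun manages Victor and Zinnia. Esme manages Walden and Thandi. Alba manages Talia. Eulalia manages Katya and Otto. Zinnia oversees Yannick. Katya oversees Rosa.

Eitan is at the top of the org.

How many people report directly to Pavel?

3

Pavel directly manages Mira, Alba, Oona. That is 3 direct reports.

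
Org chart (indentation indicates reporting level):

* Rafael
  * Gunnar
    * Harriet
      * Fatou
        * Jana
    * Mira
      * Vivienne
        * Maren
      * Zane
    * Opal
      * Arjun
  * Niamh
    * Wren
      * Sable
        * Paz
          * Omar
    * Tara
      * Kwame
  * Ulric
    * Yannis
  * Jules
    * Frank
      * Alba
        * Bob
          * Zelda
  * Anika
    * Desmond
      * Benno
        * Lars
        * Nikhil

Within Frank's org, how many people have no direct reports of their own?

The only person in Frank's organization with no one reporting to them is Zelda. That is 1.

1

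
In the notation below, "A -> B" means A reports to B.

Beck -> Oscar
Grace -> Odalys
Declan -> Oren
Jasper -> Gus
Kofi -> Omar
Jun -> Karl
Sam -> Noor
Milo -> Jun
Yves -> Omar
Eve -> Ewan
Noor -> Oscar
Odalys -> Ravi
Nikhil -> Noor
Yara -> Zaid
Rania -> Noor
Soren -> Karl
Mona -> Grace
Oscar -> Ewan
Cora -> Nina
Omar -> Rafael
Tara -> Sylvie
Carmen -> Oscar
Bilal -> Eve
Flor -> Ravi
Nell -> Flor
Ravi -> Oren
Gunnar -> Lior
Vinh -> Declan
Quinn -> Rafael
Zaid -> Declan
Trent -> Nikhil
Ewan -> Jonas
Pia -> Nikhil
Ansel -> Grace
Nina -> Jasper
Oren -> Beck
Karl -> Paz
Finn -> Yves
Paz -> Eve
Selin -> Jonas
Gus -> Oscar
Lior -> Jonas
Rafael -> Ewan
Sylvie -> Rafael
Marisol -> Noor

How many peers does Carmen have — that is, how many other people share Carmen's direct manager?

3

Carmen reports to Oscar. Oscar's other direct reports are Beck, Gus, Noor — 3 peers.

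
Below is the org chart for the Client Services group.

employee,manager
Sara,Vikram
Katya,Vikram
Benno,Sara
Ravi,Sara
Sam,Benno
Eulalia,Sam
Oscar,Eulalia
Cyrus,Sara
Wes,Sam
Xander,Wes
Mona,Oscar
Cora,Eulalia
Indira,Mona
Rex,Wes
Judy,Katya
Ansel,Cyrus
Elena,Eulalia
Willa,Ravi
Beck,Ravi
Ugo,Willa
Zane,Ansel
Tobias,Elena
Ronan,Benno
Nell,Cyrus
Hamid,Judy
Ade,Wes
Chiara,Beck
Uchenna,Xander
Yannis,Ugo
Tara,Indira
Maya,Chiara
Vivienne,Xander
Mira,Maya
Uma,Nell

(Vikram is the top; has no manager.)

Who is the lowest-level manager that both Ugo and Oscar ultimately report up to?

Sara

Ugo's chain of managers is Willa, Ravi, Sara, Vikram. Oscar's chain of managers is Eulalia, Sam, Benno, Sara, Vikram. The first manager that appears in both chains is Sara.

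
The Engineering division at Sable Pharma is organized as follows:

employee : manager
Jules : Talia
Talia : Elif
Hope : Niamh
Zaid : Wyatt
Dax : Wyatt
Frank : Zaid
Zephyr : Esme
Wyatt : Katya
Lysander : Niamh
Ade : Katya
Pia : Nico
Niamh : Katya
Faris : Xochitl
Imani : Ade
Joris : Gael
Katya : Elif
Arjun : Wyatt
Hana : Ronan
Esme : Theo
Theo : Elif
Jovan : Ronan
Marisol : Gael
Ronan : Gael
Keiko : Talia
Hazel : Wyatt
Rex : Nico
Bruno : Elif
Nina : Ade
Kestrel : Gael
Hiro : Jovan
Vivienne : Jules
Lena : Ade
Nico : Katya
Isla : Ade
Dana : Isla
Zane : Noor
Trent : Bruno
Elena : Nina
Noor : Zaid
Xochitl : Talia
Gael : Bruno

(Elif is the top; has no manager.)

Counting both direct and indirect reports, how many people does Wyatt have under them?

7

Wyatt directly manages Zaid, Hazel, Arjun, Dax. Under Zaid: Noor, Zane, Frank (3). Hazel has no reports. Arjun has no reports. Dax has no reports. So Wyatt's organization is 4 direct reports plus everyone under them: 4 + 1 + 1 + 1 = 7.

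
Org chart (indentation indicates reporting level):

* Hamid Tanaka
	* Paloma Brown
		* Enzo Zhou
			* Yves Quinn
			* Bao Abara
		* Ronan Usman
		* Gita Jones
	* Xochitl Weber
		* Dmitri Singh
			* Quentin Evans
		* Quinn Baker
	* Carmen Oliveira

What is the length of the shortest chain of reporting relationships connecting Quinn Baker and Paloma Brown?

Quinn Baker is 2 levels below Hamid Tanaka, and Paloma Brown is 1 level below Hamid Tanaka (their lowest common manager). The shortest path runs up from Quinn Baker to Hamid Tanaka and back down to Paloma Brown: 2 + 1 = 3 links.

3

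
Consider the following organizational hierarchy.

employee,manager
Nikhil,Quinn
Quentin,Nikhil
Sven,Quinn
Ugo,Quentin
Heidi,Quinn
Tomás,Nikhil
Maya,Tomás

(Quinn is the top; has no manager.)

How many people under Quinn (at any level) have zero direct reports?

4

The people in Quinn's organization with no one reporting to them are Heidi, Sven, Maya, Ugo. That is 4.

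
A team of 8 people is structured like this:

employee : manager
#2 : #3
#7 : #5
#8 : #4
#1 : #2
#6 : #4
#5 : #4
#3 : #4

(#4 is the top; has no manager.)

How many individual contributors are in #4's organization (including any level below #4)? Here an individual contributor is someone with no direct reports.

4

The people in #4's organization with no one reporting to them are #1, #6, #7, #8. That is 4.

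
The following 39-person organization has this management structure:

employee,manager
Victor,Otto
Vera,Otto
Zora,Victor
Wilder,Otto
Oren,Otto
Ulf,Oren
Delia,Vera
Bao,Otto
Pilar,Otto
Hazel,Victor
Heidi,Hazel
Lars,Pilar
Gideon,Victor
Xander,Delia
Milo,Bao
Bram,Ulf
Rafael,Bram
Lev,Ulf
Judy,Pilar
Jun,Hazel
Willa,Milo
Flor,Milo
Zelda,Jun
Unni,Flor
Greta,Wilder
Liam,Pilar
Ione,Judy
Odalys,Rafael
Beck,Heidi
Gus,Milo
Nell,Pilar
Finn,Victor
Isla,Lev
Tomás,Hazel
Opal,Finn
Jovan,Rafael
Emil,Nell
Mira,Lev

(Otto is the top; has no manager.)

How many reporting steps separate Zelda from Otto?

Chain from Zelda up to Otto: Zelda → Jun → Hazel → Victor → Otto. That is 4 steps up, so Zelda is 4 levels below Otto.

4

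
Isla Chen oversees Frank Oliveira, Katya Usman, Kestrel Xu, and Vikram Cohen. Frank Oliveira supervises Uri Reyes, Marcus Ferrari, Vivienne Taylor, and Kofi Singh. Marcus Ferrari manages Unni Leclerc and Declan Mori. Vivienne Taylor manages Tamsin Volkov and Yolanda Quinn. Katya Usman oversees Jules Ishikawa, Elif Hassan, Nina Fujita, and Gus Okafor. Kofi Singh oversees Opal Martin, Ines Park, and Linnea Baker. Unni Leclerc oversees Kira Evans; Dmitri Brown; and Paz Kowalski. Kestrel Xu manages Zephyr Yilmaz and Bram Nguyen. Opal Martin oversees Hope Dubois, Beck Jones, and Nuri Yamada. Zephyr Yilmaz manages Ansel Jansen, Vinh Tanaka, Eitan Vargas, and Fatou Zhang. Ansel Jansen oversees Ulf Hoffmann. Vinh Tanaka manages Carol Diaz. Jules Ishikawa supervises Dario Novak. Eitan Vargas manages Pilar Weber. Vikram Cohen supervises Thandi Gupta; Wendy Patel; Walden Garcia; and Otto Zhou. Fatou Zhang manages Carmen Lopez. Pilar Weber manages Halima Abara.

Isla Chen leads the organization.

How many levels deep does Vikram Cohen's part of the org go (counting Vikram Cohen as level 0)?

The longest chain under Vikram Cohen runs Vikram Cohen → Otto Zhou, which is 1 level below Vikram Cohen.

1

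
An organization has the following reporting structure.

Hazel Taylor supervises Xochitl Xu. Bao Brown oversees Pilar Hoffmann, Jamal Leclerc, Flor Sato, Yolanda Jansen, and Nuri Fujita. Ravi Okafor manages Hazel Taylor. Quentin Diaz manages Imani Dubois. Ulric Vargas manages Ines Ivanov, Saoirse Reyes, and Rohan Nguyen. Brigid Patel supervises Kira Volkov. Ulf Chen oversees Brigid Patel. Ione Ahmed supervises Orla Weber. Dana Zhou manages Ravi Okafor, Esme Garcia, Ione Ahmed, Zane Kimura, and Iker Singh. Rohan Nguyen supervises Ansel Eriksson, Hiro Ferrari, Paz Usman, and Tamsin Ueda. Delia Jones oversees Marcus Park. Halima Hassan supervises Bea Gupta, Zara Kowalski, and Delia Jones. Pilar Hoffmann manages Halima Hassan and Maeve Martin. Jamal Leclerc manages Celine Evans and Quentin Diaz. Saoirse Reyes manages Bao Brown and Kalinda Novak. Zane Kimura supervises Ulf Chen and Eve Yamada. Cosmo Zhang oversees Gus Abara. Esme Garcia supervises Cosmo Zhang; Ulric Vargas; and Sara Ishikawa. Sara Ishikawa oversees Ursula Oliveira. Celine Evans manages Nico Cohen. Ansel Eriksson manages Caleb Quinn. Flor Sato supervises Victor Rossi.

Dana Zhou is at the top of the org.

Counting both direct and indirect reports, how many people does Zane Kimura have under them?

Zane Kimura directly manages Eve Yamada, Ulf Chen. Eve Yamada has no reports. Under Ulf Chen: Brigid Patel, Kira Volkov (2). So Zane Kimura's organization is 2 direct reports plus everyone under them: 1 + 3 = 4.

4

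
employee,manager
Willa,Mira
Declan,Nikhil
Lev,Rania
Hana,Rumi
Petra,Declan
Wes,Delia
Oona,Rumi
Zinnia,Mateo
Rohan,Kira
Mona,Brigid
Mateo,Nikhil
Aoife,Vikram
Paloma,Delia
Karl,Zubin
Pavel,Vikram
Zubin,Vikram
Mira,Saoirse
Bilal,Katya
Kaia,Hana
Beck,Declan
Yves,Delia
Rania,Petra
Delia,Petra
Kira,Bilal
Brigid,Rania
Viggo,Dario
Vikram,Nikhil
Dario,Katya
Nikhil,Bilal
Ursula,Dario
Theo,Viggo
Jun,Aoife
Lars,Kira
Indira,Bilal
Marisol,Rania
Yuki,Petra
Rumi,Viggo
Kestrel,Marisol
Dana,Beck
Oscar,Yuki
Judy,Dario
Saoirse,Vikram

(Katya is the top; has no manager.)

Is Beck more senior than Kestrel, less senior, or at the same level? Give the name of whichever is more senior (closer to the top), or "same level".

Beck is 4 levels below Katya; Kestrel is 7. Beck is higher.

Beck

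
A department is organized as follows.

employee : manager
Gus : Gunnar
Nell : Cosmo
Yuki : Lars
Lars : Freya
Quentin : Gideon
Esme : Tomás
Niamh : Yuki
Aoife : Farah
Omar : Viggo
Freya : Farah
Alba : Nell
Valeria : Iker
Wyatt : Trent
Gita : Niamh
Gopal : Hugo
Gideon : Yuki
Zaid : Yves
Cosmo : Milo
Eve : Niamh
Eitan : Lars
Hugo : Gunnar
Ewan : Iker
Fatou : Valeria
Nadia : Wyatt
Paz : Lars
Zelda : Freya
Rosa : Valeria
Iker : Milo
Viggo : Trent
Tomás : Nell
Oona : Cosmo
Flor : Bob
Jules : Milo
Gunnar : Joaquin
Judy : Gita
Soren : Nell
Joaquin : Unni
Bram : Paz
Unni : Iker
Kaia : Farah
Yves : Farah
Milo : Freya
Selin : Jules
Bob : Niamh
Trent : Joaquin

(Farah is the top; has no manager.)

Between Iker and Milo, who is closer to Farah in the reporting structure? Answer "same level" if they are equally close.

Milo

Iker is 3 levels below Farah; Milo is 2. Milo is higher.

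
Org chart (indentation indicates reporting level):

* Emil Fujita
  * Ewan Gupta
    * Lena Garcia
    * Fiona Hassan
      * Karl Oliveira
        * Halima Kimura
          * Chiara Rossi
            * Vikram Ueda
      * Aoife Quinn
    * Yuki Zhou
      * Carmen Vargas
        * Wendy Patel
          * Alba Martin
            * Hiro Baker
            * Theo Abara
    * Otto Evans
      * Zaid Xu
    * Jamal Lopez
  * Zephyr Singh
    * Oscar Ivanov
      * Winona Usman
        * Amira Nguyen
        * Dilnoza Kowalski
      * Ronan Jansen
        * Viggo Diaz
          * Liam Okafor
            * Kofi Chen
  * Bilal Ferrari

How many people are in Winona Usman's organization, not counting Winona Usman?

2

Winona Usman directly manages Amira Nguyen, Dilnoza Kowalski. Amira Nguyen has no reports. Dilnoza Kowalski has no reports. So Winona Usman's organization is 2 direct reports plus everyone under them: 1 + 1 = 2.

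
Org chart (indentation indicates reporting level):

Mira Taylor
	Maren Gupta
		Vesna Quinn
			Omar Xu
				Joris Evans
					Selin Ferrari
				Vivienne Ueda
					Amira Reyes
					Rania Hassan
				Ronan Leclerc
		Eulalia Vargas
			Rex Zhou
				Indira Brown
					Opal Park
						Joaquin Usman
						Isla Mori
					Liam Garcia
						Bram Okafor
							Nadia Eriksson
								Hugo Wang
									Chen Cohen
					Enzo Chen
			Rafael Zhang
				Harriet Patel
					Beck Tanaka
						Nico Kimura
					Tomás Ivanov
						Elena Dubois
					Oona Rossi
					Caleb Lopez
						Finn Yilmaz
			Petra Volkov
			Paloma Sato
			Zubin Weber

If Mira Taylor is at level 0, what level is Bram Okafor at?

6

Chain from Bram Okafor up to Mira Taylor: Bram Okafor → Liam Garcia → Indira Brown → Rex Zhou → Eulalia Vargas → Maren Gupta → Mira Taylor. That is 6 steps up, so Bram Okafor is 6 levels below Mira Taylor.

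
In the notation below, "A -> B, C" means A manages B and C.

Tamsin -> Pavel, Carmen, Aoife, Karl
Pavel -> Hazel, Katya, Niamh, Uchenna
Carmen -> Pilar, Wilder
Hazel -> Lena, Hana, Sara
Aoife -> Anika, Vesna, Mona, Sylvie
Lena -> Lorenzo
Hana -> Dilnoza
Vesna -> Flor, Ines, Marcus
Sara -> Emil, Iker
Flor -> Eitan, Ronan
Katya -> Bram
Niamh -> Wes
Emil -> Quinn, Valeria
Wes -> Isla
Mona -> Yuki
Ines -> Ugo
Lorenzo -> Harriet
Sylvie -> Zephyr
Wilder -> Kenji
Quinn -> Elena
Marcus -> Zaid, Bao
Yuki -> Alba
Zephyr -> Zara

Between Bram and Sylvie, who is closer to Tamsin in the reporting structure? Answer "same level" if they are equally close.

Sylvie

Bram is 3 levels below Tamsin; Sylvie is 2. Sylvie is higher.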